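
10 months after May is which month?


May is month 5
5 + 10 = 15; wrap: 15 - 12 = 3

March


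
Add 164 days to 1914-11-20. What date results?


Start: 1914-11-20, add 164 days
November 1914 has 30 days: 30 - 20 = 10 days to November 30 -> 154 left
December 1914 has 31 days -> 123 left
January 1915 has 31 days -> 92 left
February 1915 has 28 days -> 64 left
March 1915 has 31 days -> 33 left
April 1915 has 30 days -> 3 left
May 1915: 3 <= 31 -> lands on May 3

Result: 1915-05-03


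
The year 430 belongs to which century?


Century = (year - 1) // 100 + 1
= (430 - 1) // 100 + 1
= 429 // 100 + 1
= 4 + 1

5th century


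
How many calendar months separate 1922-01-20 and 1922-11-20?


From January 1922 to November 1922
0 years * 12 = 0 months, plus 10 months = 10

10 months


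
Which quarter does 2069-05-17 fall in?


Month: May (month 5)
Q1: Jan-Mar, Q2: Apr-Jun, Q3: Jul-Sep, Q4: Oct-Dec

Q2


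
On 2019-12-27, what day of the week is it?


Date: December 27, 2019
Anchor: Jan 1, 2019. With p = 2019 - 1 = 2018: (p + p//4 - p//100 + p//400) mod 7 = (2018 + 504 - 20 + 5) mod 7 = 2507 mod 7 = 1 -> Tuesday (Mon=0 ... Sun=6)
Days before December (Jan-Nov): 334; offset = 334 + 27 - 1 = 360
Weekday index = (1 + 360) mod 7 = 4

Day of the week: Friday


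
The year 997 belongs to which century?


Century = (year - 1) // 100 + 1
= (997 - 1) // 100 + 1
= 996 // 100 + 1
= 9 + 1

10th century


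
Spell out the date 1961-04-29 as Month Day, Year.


ISO 1961-04-29 parses as year=1961, month=04, day=29
Month 4 -> April

April 29, 1961


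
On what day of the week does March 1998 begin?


Target: March 1, 1998
Anchor: Jan 1, 1998. With p = 1998 - 1 = 1997: (p + p//4 - p//100 + p//400) mod 7 = (1997 + 499 - 19 + 4) mod 7 = 2481 mod 7 = 3 -> Thursday (Mon=0 ... Sun=6)
Days before March (Jan-Feb): 59 days
Weekday index = (3 + 59) mod 7 = 6

Sunday


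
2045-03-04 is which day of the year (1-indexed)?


Date: March 4, 2045
Days in months 1 through 2: 59
Plus 4 days in March

Day of year: 63


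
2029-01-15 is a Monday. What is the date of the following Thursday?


Current: Monday
Target: Thursday
Days ahead: 3

Next Thursday: 2029-01-18


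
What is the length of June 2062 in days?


June 2062

30 days


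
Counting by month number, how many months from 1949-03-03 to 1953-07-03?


From March 1949 to July 1953
4 years * 12 = 48 months, plus 4 months = 52

52 months


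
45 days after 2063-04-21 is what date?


Start: 2063-04-21, add 45 days
April 2063 has 30 days: 30 - 21 = 9 days to April 30 -> 36 left
May 2063 has 31 days -> 5 left
June 2063: 5 <= 30 -> lands on June 5

Result: 2063-06-05


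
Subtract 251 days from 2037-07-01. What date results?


Start: 2037-07-01, subtract 251 days
Back 1 day from July 1 reaches June 30, 2037 -> 250 left
June 2037 has 30 days -> back to May 31, 2037 -> 220 left
May 2037 has 31 days -> back to April 30, 2037 -> 189 left
April 2037 has 30 days -> back to March 31, 2037 -> 159 left
March 2037 has 31 days -> back to February 28, 2037 -> 128 left
February 2037 has 28 days -> back to January 31, 2037 -> 100 left
January 2037 has 31 days -> back to December 31, 2036 -> 69 left
December 2036 has 31 days -> back to November 30, 2036 -> 38 left
November 2036 has 30 days -> back to October 31, 2036 -> 8 left
October 2036: 31 - 8 = 23 -> lands on October 23

Result: 2036-10-23


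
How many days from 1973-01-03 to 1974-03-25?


From 1973-01-03 to 1974-03-25
1973-01-03: day of year = 3
1974-03-25: days before March = 31 + 28 = 59 (1974 is not a leap year); day of year = 59 + 25 = 84
Rest of 1973: 365 - 3 = 362
Total = 362 + 84 = 446

446 days


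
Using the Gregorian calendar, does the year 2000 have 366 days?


Gregorian leap year rule: divisible by 4, but not by 100, unless also by 400.
2000 is divisible by 400 -> leap year

Yes


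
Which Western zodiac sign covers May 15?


Date: May 15
Conventional tropical zodiac dates: Taurus from April 20 onward; Gemini starts May 21
May 15 falls within the Taurus range

Taurus


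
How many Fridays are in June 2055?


June 2055 has 30 days
Anchor: Jan 1, 2055. With p = 2055 - 1 = 2054: (p + p//4 - p//100 + p//400) mod 7 = (2054 + 513 - 20 + 5) mod 7 = 2552 mod 7 = 4 -> Friday (Mon=0 ... Sun=6)
Days before June (Jan-May): 151; June 1 index = (4 + 151) mod 7 = 1 -> Tuesday
First Friday is June 4
Fridays: 4, 11, 18, 25

4 Fridays


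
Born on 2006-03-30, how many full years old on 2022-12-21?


Birth: 2006-03-30
Reference: 2022-12-21
Year difference: 2022 - 2006 = 16

16 years old


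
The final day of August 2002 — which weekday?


August 2002 has 31 days
Anchor: Jan 1, 2002. With p = 2002 - 1 = 2001: (p + p//4 - p//100 + p//400) mod 7 = (2001 + 500 - 20 + 5) mod 7 = 2486 mod 7 = 1 -> Tuesday (Mon=0 ... Sun=6)
Days before August (Jan-Jul): 212; August 1 index = (1 + 212) mod 7 = 3 -> Thursday
Last day offset: 31 - 1 = 30 days
Weekday index = (3 + 30) mod 7 = 5

Saturday, August 31


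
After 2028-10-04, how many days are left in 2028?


Day of year: 278 of 366
Remaining = 366 - 278

88 days


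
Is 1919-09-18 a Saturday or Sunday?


Anchor: Jan 1, 1919. With p = 1919 - 1 = 1918: (p + p//4 - p//100 + p//400) mod 7 = (1918 + 479 - 19 + 4) mod 7 = 2382 mod 7 = 2 -> Wednesday (Mon=0 ... Sun=6)
Day of year: 261; offset = 260
Weekday index = (2 + 260) mod 7 = 3 -> Thursday
Weekend days: Saturday, Sunday

No


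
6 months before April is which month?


April is month 4
4 - 6 = -2; wrap: -2 + 12 = 10

October


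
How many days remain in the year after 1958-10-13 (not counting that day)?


Day of year: 286 of 365
Remaining = 365 - 286

79 days


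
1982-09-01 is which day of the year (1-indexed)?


Date: September 1, 1982
Days in months 1 through 8: 243
Plus 1 days in September

Day of year: 244


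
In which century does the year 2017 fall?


Century = (year - 1) // 100 + 1
= (2017 - 1) // 100 + 1
= 2016 // 100 + 1
= 20 + 1

21st century


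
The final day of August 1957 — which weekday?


August 1957 has 31 days
Anchor: Jan 1, 1957. With p = 1957 - 1 = 1956: (p + p//4 - p//100 + p//400) mod 7 = (1956 + 489 - 19 + 4) mod 7 = 2430 mod 7 = 1 -> Tuesday (Mon=0 ... Sun=6)
Days before August (Jan-Jul): 212; August 1 index = (1 + 212) mod 7 = 3 -> Thursday
Last day offset: 31 - 1 = 30 days
Weekday index = (3 + 30) mod 7 = 5

Saturday, August 31


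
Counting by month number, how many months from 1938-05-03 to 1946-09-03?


From May 1938 to September 1946
8 years * 12 = 96 months, plus 4 months = 100

100 months


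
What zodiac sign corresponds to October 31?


Date: October 31
Conventional tropical zodiac dates: Scorpio from October 23 onward; Sagittarius starts November 22
October 31 falls within the Scorpio range

Scorpio


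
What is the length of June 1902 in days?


June 1902

30 days


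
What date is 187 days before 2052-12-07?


Start: 2052-12-07, subtract 187 days
Back 7 days from December 7 reaches November 30, 2052 -> 180 left
November 2052 has 30 days -> back to October 31, 2052 -> 150 left
October 2052 has 31 days -> back to September 30, 2052 -> 119 left
September 2052 has 30 days -> back to August 31, 2052 -> 89 left
August 2052 has 31 days -> back to July 31, 2052 -> 58 left
July 2052 has 31 days -> back to June 30, 2052 -> 27 left
June 2052: 30 - 27 = 3 -> lands on June 3

Result: 2052-06-03


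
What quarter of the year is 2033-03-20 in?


Month: March (month 3)
Q1: Jan-Mar, Q2: Apr-Jun, Q3: Jul-Sep, Q4: Oct-Dec

Q1


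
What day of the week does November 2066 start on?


Target: November 1, 2066
Anchor: Jan 1, 2066. With p = 2066 - 1 = 2065: (p + p//4 - p//100 + p//400) mod 7 = (2065 + 516 - 20 + 5) mod 7 = 2566 mod 7 = 4 -> Friday (Mon=0 ... Sun=6)
Days before November (Jan-Oct): 304 days
Weekday index = (4 + 304) mod 7 = 0

Monday


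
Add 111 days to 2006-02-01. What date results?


Start: 2006-02-01, add 111 days
February 2006 has 28 days: 28 - 1 = 27 days to February 28 -> 84 left
March 2006 has 31 days -> 53 left
April 2006 has 30 days -> 23 left
May 2006: 23 <= 31 -> lands on May 23

Result: 2006-05-23


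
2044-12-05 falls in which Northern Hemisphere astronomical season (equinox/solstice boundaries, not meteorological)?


Date: December 5
Astronomical Autumn (approx.; exact equinox/solstice day varies by year): September 22 to December 20
December 5 falls within the Autumn window

Autumn


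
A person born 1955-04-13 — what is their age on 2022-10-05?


Birth: 1955-04-13
Reference: 2022-10-05
Year difference: 2022 - 1955 = 67

67 years old


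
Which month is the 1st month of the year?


Month 1 of 12

January


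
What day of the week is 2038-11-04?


Date: November 4, 2038
Anchor: Jan 1, 2038. With p = 2038 - 1 = 2037: (p + p//4 - p//100 + p//400) mod 7 = (2037 + 509 - 20 + 5) mod 7 = 2531 mod 7 = 4 -> Friday (Mon=0 ... Sun=6)
Days before November (Jan-Oct): 304; offset = 304 + 4 - 1 = 307
Weekday index = (4 + 307) mod 7 = 3

Day of the week: Thursday


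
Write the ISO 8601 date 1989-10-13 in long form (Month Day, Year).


ISO 1989-10-13 parses as year=1989, month=10, day=13
Month 10 -> October

October 13, 1989


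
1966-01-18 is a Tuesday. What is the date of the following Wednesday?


Current: Tuesday
Target: Wednesday
Days ahead: 1

Next Wednesday: 1966-01-19


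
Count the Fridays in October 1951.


October 1951 has 31 days
Anchor: Jan 1, 1951. With p = 1951 - 1 = 1950: (p + p//4 - p//100 + p//400) mod 7 = (1950 + 487 - 19 + 4) mod 7 = 2422 mod 7 = 0 -> Monday (Mon=0 ... Sun=6)
Days before October (Jan-Sep): 273; October 1 index = (0 + 273) mod 7 = 0 -> Monday
First Friday is October 5
Fridays: 5, 12, 19, 26

4 Fridays


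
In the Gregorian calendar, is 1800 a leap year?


Gregorian leap year rule: divisible by 4, but not by 100, unless also by 400.
1800 is divisible by 100 but not 400 -> not a leap year

No


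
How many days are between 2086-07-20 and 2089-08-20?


From 2086-07-20 to 2089-08-20
2086-07-20: days before July = 31 + 28 + 31 + 30 + 31 + 30 = 181 (2086 is not a leap year); day of year = 181 + 20 = 201
2089-08-20: days before August = 31 + 28 + 31 + 30 + 31 + 30 + 31 = 212 (2089 is not a leap year); day of year = 212 + 20 = 232
Rest of 2086: 365 - 201 = 164
Full years 2087 (365), 2088 (366): 731
Total = 164 + 731 + 232 = 1127

1127 days


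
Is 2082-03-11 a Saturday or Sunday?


Anchor: Jan 1, 2082. With p = 2082 - 1 = 2081: (p + p//4 - p//100 + p//400) mod 7 = (2081 + 520 - 20 + 5) mod 7 = 2586 mod 7 = 3 -> Thursday (Mon=0 ... Sun=6)
Day of year: 70; offset = 69
Weekday index = (3 + 69) mod 7 = 2 -> Wednesday
Weekend days: Saturday, Sunday

No


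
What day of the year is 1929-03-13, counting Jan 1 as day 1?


Date: March 13, 1929
Days in months 1 through 2: 59
Plus 13 days in March

Day of year: 72


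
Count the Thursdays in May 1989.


May 1989 has 31 days
Anchor: Jan 1, 1989. With p = 1989 - 1 = 1988: (p + p//4 - p//100 + p//400) mod 7 = (1988 + 497 - 19 + 4) mod 7 = 2470 mod 7 = 6 -> Sunday (Mon=0 ... Sun=6)
Days before May (Jan-Apr): 120; May 1 index = (6 + 120) mod 7 = 0 -> Monday
First Thursday is May 4
Thursdays: 4, 11, 18, 25

4 Thursdays


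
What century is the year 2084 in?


Century = (year - 1) // 100 + 1
= (2084 - 1) // 100 + 1
= 2083 // 100 + 1
= 20 + 1

21st century


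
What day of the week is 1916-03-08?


Date: March 8, 1916
Anchor: Jan 1, 1916. With p = 1916 - 1 = 1915: (p + p//4 - p//100 + p//400) mod 7 = (1915 + 478 - 19 + 4) mod 7 = 2378 mod 7 = 5 -> Saturday (Mon=0 ... Sun=6)
Days before March (Jan-Feb): 60; offset = 60 + 8 - 1 = 67
Weekday index = (5 + 67) mod 7 = 2

Day of the week: Wednesday


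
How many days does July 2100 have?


July 2100

31 days


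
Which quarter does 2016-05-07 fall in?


Month: May (month 5)
Q1: Jan-Mar, Q2: Apr-Jun, Q3: Jul-Sep, Q4: Oct-Dec

Q2


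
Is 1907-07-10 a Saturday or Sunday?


Anchor: Jan 1, 1907. With p = 1907 - 1 = 1906: (p + p//4 - p//100 + p//400) mod 7 = (1906 + 476 - 19 + 4) mod 7 = 2367 mod 7 = 1 -> Tuesday (Mon=0 ... Sun=6)
Day of year: 191; offset = 190
Weekday index = (1 + 190) mod 7 = 2 -> Wednesday
Weekend days: Saturday, Sunday

No


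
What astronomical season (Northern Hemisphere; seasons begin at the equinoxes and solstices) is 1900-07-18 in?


Date: July 18
Astronomical Summer (approx.; exact equinox/solstice day varies by year): June 21 to September 21
July 18 falls within the Summer window

Summer


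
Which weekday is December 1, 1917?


Target: December 1, 1917
Anchor: Jan 1, 1917. With p = 1917 - 1 = 1916: (p + p//4 - p//100 + p//400) mod 7 = (1916 + 479 - 19 + 4) mod 7 = 2380 mod 7 = 0 -> Monday (Mon=0 ... Sun=6)
Days before December (Jan-Nov): 334 days
Weekday index = (0 + 334) mod 7 = 5

Saturday


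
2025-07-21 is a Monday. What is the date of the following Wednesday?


Current: Monday
Target: Wednesday
Days ahead: 2

Next Wednesday: 2025-07-23


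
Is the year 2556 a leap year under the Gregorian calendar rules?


Gregorian leap year rule: divisible by 4, but not by 100, unless also by 400.
2556 is divisible by 4 but not 100 -> leap year

Yes


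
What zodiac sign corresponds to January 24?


Date: January 24
Conventional tropical zodiac dates: Aquarius from January 20 onward; Pisces starts February 19
January 24 falls within the Aquarius range

Aquarius


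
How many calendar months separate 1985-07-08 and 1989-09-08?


From July 1985 to September 1989
4 years * 12 = 48 months, plus 2 months = 50

50 months


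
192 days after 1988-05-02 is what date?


Start: 1988-05-02, add 192 days
May 1988 has 31 days: 31 - 2 = 29 days to May 31 -> 163 left
June 1988 has 30 days -> 133 left
July 1988 has 31 days -> 102 left
August 1988 has 31 days -> 71 left
September 1988 has 30 days -> 41 left
October 1988 has 31 days -> 10 left
November 1988: 10 <= 30 -> lands on November 10

Result: 1988-11-10


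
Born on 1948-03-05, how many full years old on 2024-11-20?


Birth: 1948-03-05
Reference: 2024-11-20
Year difference: 2024 - 1948 = 76

76 years old


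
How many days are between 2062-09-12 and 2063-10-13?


From 2062-09-12 to 2063-10-13
2062-09-12: days before September = 31 + 28 + 31 + 30 + 31 + 30 + 31 + 31 = 243 (2062 is not a leap year); day of year = 243 + 12 = 255
2063-10-13: days before October = 31 + 28 + 31 + 30 + 31 + 30 + 31 + 31 + 30 = 273 (2063 is not a leap year); day of year = 273 + 13 = 286
Rest of 2062: 365 - 255 = 110
Total = 110 + 286 = 396

396 days


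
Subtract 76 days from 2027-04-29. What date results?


Start: 2027-04-29, subtract 76 days
Back 29 days from April 29 reaches March 31, 2027 -> 47 left
March 2027 has 31 days -> back to February 28, 2027 -> 16 left
February 2027: 28 - 16 = 12 -> lands on February 12

Result: 2027-02-12


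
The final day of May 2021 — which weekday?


May 2021 has 31 days
Anchor: Jan 1, 2021. With p = 2021 - 1 = 2020: (p + p//4 - p//100 + p//400) mod 7 = (2020 + 505 - 20 + 5) mod 7 = 2510 mod 7 = 4 -> Friday (Mon=0 ... Sun=6)
Days before May (Jan-Apr): 120; May 1 index = (4 + 120) mod 7 = 5 -> Saturday
Last day offset: 31 - 1 = 30 days
Weekday index = (5 + 30) mod 7 = 0

Monday, May 31


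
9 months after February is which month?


February is month 2
2 + 9 = 11

November


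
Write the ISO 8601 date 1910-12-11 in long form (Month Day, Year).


ISO 1910-12-11 parses as year=1910, month=12, day=11
Month 12 -> December

December 11, 1910


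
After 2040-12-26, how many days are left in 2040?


Day of year: 361 of 366
Remaining = 366 - 361

5 days


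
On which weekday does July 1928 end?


July 1928 has 31 days
Anchor: Jan 1, 1928. With p = 1928 - 1 = 1927: (p + p//4 - p//100 + p//400) mod 7 = (1927 + 481 - 19 + 4) mod 7 = 2393 mod 7 = 6 -> Sunday (Mon=0 ... Sun=6)
Days before July (Jan-Jun): 182; July 1 index = (6 + 182) mod 7 = 6 -> Sunday
Last day offset: 31 - 1 = 30 days
Weekday index = (6 + 30) mod 7 = 1

Tuesday, July 31


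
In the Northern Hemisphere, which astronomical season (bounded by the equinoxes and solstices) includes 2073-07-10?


Date: July 10
Astronomical Summer (approx.; exact equinox/solstice day varies by year): June 21 to September 21
July 10 falls within the Summer window

Summer


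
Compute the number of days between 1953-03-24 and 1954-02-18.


From 1953-03-24 to 1954-02-18
1953-03-24: days before March = 31 + 28 = 59 (1953 is not a leap year); day of year = 59 + 24 = 83
1954-02-18: days before February = 31; day of year = 31 + 18 = 49
Rest of 1953: 365 - 83 = 282
Total = 282 + 49 = 331

331 days


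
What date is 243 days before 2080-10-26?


Start: 2080-10-26, subtract 243 days
Back 26 days from October 26 reaches September 30, 2080 -> 217 left
September 2080 has 30 days -> back to August 31, 2080 -> 187 left
August 2080 has 31 days -> back to July 31, 2080 -> 156 left
July 2080 has 31 days -> back to June 30, 2080 -> 125 left
June 2080 has 30 days -> back to May 31, 2080 -> 95 left
May 2080 has 31 days -> back to April 30, 2080 -> 64 left
April 2080 has 30 days -> back to March 31, 2080 -> 34 left
March 2080 has 31 days -> back to February 29, 2080 -> 3 left
February 2080: 29 - 3 = 26 -> lands on February 26

Result: 2080-02-26


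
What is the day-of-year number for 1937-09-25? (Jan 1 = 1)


Date: September 25, 1937
Days in months 1 through 8: 243
Plus 25 days in September

Day of year: 268


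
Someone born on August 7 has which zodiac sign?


Date: August 7
Conventional tropical zodiac dates: Leo from July 23 onward; Virgo starts August 23
August 7 falls within the Leo range

Leo


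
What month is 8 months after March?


March is month 3
3 + 8 = 11

November


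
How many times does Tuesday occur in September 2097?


September 2097 has 30 days
Anchor: Jan 1, 2097. With p = 2097 - 1 = 2096: (p + p//4 - p//100 + p//400) mod 7 = (2096 + 524 - 20 + 5) mod 7 = 2605 mod 7 = 1 -> Tuesday (Mon=0 ... Sun=6)
Days before September (Jan-Aug): 243; September 1 index = (1 + 243) mod 7 = 6 -> Sunday
First Tuesday is September 3
Tuesdays: 3, 10, 17, 24

4 Tuesdays


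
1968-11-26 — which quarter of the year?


Month: November (month 11)
Q1: Jan-Mar, Q2: Apr-Jun, Q3: Jul-Sep, Q4: Oct-Dec

Q4


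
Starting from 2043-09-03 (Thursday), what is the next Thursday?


Current: Thursday
Target: Thursday
Days ahead: 7

Next Thursday: 2043-09-10


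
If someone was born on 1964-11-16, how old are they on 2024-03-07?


Birth: 1964-11-16
Reference: 2024-03-07
Year difference: 2024 - 1964 = 60
Birthday not yet reached in 2024, subtract 1

59 years old


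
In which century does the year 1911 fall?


Century = (year - 1) // 100 + 1
= (1911 - 1) // 100 + 1
= 1910 // 100 + 1
= 19 + 1

20th century


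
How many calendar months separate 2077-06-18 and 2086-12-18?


From June 2077 to December 2086
9 years * 12 = 108 months, plus 6 months = 114

114 months


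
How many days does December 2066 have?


December 2066

31 days


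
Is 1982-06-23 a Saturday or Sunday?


Anchor: Jan 1, 1982. With p = 1982 - 1 = 1981: (p + p//4 - p//100 + p//400) mod 7 = (1981 + 495 - 19 + 4) mod 7 = 2461 mod 7 = 4 -> Friday (Mon=0 ... Sun=6)
Day of year: 174; offset = 173
Weekday index = (4 + 173) mod 7 = 2 -> Wednesday
Weekend days: Saturday, Sunday

No


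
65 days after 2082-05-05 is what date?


Start: 2082-05-05, add 65 days
May 2082 has 31 days: 31 - 5 = 26 days to May 31 -> 39 left
June 2082 has 30 days -> 9 left
July 2082: 9 <= 31 -> lands on July 9

Result: 2082-07-09


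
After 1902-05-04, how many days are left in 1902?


Day of year: 124 of 365
Remaining = 365 - 124

241 days


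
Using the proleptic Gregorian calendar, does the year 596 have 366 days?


Gregorian leap year rule: divisible by 4, but not by 100, unless also by 400.
596 is divisible by 4 but not 100 -> leap year

Yes


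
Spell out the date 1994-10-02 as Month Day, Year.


ISO 1994-10-02 parses as year=1994, month=10, day=02
Month 10 -> October

October 2, 1994


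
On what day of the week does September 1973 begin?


Target: September 1, 1973
Anchor: Jan 1, 1973. With p = 1973 - 1 = 1972: (p + p//4 - p//100 + p//400) mod 7 = (1972 + 493 - 19 + 4) mod 7 = 2450 mod 7 = 0 -> Monday (Mon=0 ... Sun=6)
Days before September (Jan-Aug): 243 days
Weekday index = (0 + 243) mod 7 = 5

Saturday


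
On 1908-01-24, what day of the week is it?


Date: January 24, 1908
Anchor: Jan 1, 1908. With p = 1908 - 1 = 1907: (p + p//4 - p//100 + p//400) mod 7 = (1907 + 476 - 19 + 4) mod 7 = 2368 mod 7 = 2 -> Wednesday (Mon=0 ... Sun=6)
Days into year = 24 - 1 = 23
Weekday index = (2 + 23) mod 7 = 4

Day of the week: Friday


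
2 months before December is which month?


December is month 12
12 - 2 = 10

October


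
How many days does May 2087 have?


May 2087

31 days


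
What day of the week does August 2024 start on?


Target: August 1, 2024
Anchor: Jan 1, 2024. With p = 2024 - 1 = 2023: (p + p//4 - p//100 + p//400) mod 7 = (2023 + 505 - 20 + 5) mod 7 = 2513 mod 7 = 0 -> Monday (Mon=0 ... Sun=6)
Days before August (Jan-Jul): 213 days
Weekday index = (0 + 213) mod 7 = 3

Thursday


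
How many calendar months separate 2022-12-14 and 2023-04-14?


From December 2022 to April 2023
1 year * 12 = 12 months, minus 8 months = 4

4 months


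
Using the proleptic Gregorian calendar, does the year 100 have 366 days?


Gregorian leap year rule: divisible by 4, but not by 100, unless also by 400.
100 is divisible by 100 but not 400 -> not a leap year

No


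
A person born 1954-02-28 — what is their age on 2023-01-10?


Birth: 1954-02-28
Reference: 2023-01-10
Year difference: 2023 - 1954 = 69
Birthday not yet reached in 2023, subtract 1

68 years old


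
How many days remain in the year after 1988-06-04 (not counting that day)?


Day of year: 156 of 366
Remaining = 366 - 156

210 days


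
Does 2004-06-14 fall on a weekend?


Anchor: Jan 1, 2004. With p = 2004 - 1 = 2003: (p + p//4 - p//100 + p//400) mod 7 = (2003 + 500 - 20 + 5) mod 7 = 2488 mod 7 = 3 -> Thursday (Mon=0 ... Sun=6)
Day of year: 166; offset = 165
Weekday index = (3 + 165) mod 7 = 0 -> Monday
Weekend days: Saturday, Sunday

No


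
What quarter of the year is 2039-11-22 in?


Month: November (month 11)
Q1: Jan-Mar, Q2: Apr-Jun, Q3: Jul-Sep, Q4: Oct-Dec

Q4


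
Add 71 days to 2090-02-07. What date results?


Start: 2090-02-07, add 71 days
February 2090 has 28 days: 28 - 7 = 21 days to February 28 -> 50 left
March 2090 has 31 days -> 19 left
April 2090: 19 <= 30 -> lands on April 19

Result: 2090-04-19


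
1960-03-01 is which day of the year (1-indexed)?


Date: March 1, 1960
Days in months 1 through 2: 60
Plus 1 days in March

Day of year: 61


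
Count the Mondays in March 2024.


March 2024 has 31 days
Anchor: Jan 1, 2024. With p = 2024 - 1 = 2023: (p + p//4 - p//100 + p//400) mod 7 = (2023 + 505 - 20 + 5) mod 7 = 2513 mod 7 = 0 -> Monday (Mon=0 ... Sun=6)
Days before March (Jan-Feb): 60; March 1 index = (0 + 60) mod 7 = 4 -> Friday
First Monday is March 4
Mondays: 4, 11, 18, 25

4 Mondays


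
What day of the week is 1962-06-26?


Date: June 26, 1962
Anchor: Jan 1, 1962. With p = 1962 - 1 = 1961: (p + p//4 - p//100 + p//400) mod 7 = (1961 + 490 - 19 + 4) mod 7 = 2436 mod 7 = 0 -> Monday (Mon=0 ... Sun=6)
Days before June (Jan-May): 151; offset = 151 + 26 - 1 = 176
Weekday index = (0 + 176) mod 7 = 1

Day of the week: Tuesday


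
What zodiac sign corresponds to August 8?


Date: August 8
Conventional tropical zodiac dates: Leo from July 23 onward; Virgo starts August 23
August 8 falls within the Leo range

Leo


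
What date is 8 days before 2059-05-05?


Start: 2059-05-05, subtract 8 days
Back 5 days from May 5 reaches April 30, 2059 -> 3 left
April 2059: 30 - 3 = 27 -> lands on April 27

Result: 2059-04-27


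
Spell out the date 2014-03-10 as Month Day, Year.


ISO 2014-03-10 parses as year=2014, month=03, day=10
Month 3 -> March

March 10, 2014


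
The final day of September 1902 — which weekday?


September 1902 has 30 days
Anchor: Jan 1, 1902. With p = 1902 - 1 = 1901: (p + p//4 - p//100 + p//400) mod 7 = (1901 + 475 - 19 + 4) mod 7 = 2361 mod 7 = 2 -> Wednesday (Mon=0 ... Sun=6)
Days before September (Jan-Aug): 243; September 1 index = (2 + 243) mod 7 = 0 -> Monday
Last day offset: 30 - 1 = 29 days
Weekday index = (0 + 29) mod 7 = 1

Tuesday, September 30


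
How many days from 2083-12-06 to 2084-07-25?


From 2083-12-06 to 2084-07-25
2083-12-06: days before December = 31 + 28 + 31 + 30 + 31 + 30 + 31 + 31 + 30 + 31 + 30 = 334 (2083 is not a leap year); day of year = 334 + 6 = 340
2084-07-25: days before July = 31 + 29 + 31 + 30 + 31 + 30 = 182 (2084 is a leap year); day of year = 182 + 25 = 207
Rest of 2083: 365 - 340 = 25
Total = 25 + 207 = 232

232 days


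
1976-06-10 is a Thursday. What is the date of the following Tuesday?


Current: Thursday
Target: Tuesday
Days ahead: 5

Next Tuesday: 1976-06-15


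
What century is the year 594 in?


Century = (year - 1) // 100 + 1
= (594 - 1) // 100 + 1
= 593 // 100 + 1
= 5 + 1

6th century


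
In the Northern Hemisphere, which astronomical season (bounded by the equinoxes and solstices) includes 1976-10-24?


Date: October 24
Astronomical Autumn (approx.; exact equinox/solstice day varies by year): September 22 to December 20
October 24 falls within the Autumn window

Autumn


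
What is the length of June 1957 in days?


June 1957

30 days


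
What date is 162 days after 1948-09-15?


Start: 1948-09-15, add 162 days
September 1948 has 30 days: 30 - 15 = 15 days to September 30 -> 147 left
October 1948 has 31 days -> 116 left
November 1948 has 30 days -> 86 left
December 1948 has 31 days -> 55 left
January 1949 has 31 days -> 24 left
February 1949: 24 <= 28 -> lands on February 24

Result: 1949-02-24


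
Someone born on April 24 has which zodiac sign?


Date: April 24
Conventional tropical zodiac dates: Taurus from April 20 onward; Gemini starts May 21
April 24 falls within the Taurus range

Taurus


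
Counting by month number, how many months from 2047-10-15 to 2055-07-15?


From October 2047 to July 2055
8 years * 12 = 96 months, minus 3 months = 93

93 months


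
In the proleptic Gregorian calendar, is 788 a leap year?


Gregorian leap year rule: divisible by 4, but not by 100, unless also by 400.
788 is divisible by 4 but not 100 -> leap year

Yes


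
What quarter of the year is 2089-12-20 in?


Month: December (month 12)
Q1: Jan-Mar, Q2: Apr-Jun, Q3: Jul-Sep, Q4: Oct-Dec

Q4


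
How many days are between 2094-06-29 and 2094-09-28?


From 2094-06-29 to 2094-09-28
2094-06-29: days before June = 31 + 28 + 31 + 30 + 31 = 151 (2094 is not a leap year); day of year = 151 + 29 = 180
2094-09-28: days before September = 31 + 28 + 31 + 30 + 31 + 30 + 31 + 31 = 243 (2094 is not a leap year); day of year = 243 + 28 = 271
Same year: 271 - 180 = 91

91 days


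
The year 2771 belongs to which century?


Century = (year - 1) // 100 + 1
= (2771 - 1) // 100 + 1
= 2770 // 100 + 1
= 27 + 1

28th century


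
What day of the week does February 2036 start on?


Target: February 1, 2036
Anchor: Jan 1, 2036. With p = 2036 - 1 = 2035: (p + p//4 - p//100 + p//400) mod 7 = (2035 + 508 - 20 + 5) mod 7 = 2528 mod 7 = 1 -> Tuesday (Mon=0 ... Sun=6)
Days before February (Jan): 31 days
Weekday index = (1 + 31) mod 7 = 4

Friday


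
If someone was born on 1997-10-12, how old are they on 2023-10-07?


Birth: 1997-10-12
Reference: 2023-10-07
Year difference: 2023 - 1997 = 26
Birthday not yet reached in 2023, subtract 1

25 years old


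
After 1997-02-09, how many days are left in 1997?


Day of year: 40 of 365
Remaining = 365 - 40

325 days


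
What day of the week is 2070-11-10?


Date: November 10, 2070
Anchor: Jan 1, 2070. With p = 2070 - 1 = 2069: (p + p//4 - p//100 + p//400) mod 7 = (2069 + 517 - 20 + 5) mod 7 = 2571 mod 7 = 2 -> Wednesday (Mon=0 ... Sun=6)
Days before November (Jan-Oct): 304; offset = 304 + 10 - 1 = 313
Weekday index = (2 + 313) mod 7 = 0

Day of the week: Monday


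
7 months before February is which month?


February is month 2
2 - 7 = -5; wrap: -5 + 12 = 7

July


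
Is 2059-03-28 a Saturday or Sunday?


Anchor: Jan 1, 2059. With p = 2059 - 1 = 2058: (p + p//4 - p//100 + p//400) mod 7 = (2058 + 514 - 20 + 5) mod 7 = 2557 mod 7 = 2 -> Wednesday (Mon=0 ... Sun=6)
Day of year: 87; offset = 86
Weekday index = (2 + 86) mod 7 = 4 -> Friday
Weekend days: Saturday, Sunday

No


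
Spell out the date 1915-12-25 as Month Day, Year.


ISO 1915-12-25 parses as year=1915, month=12, day=25
Month 12 -> December

December 25, 1915


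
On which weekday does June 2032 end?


June 2032 has 30 days
Anchor: Jan 1, 2032. With p = 2032 - 1 = 2031: (p + p//4 - p//100 + p//400) mod 7 = (2031 + 507 - 20 + 5) mod 7 = 2523 mod 7 = 3 -> Thursday (Mon=0 ... Sun=6)
Days before June (Jan-May): 152; June 1 index = (3 + 152) mod 7 = 1 -> Tuesday
Last day offset: 30 - 1 = 29 days
Weekday index = (1 + 29) mod 7 = 2

Wednesday, June 30


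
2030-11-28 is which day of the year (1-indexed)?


Date: November 28, 2030
Days in months 1 through 10: 304
Plus 28 days in November

Day of year: 332


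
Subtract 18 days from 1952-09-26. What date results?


Start: 1952-09-26, subtract 18 days
26 - 18 = 8 stays within September 1952

Result: 1952-09-08


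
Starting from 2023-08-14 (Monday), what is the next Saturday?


Current: Monday
Target: Saturday
Days ahead: 5

Next Saturday: 2023-08-19


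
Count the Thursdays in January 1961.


January 1961 has 31 days
Anchor: Jan 1, 1961. With p = 1961 - 1 = 1960: (p + p//4 - p//100 + p//400) mod 7 = (1960 + 490 - 19 + 4) mod 7 = 2435 mod 7 = 6 -> Sunday (Mon=0 ... Sun=6)
January 1 is the anchor itself -> Sunday
First Thursday is January 5
Thursdays: 5, 12, 19, 26

4 Thursdays


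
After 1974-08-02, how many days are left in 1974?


Day of year: 214 of 365
Remaining = 365 - 214

151 days


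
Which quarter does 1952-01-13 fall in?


Month: January (month 1)
Q1: Jan-Mar, Q2: Apr-Jun, Q3: Jul-Sep, Q4: Oct-Dec

Q1


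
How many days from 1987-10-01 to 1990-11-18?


From 1987-10-01 to 1990-11-18
1987-10-01: days before October = 31 + 28 + 31 + 30 + 31 + 30 + 31 + 31 + 30 = 273 (1987 is not a leap year); day of year = 273 + 1 = 274
1990-11-18: days before November = 31 + 28 + 31 + 30 + 31 + 30 + 31 + 31 + 30 + 31 = 304 (1990 is not a leap year); day of year = 304 + 18 = 322
Rest of 1987: 365 - 274 = 91
Full years 1988 (366), 1989 (365): 731
Total = 91 + 731 + 322 = 1144

1144 days


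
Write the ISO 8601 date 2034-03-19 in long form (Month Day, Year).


ISO 2034-03-19 parses as year=2034, month=03, day=19
Month 3 -> March

March 19, 2034


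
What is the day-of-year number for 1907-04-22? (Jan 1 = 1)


Date: April 22, 1907
Days in months 1 through 3: 90
Plus 22 days in April

Day of year: 112


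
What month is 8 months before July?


July is month 7
7 - 8 = -1; wrap: -1 + 12 = 11

November


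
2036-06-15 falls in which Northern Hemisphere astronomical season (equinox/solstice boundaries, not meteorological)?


Date: June 15
Astronomical Spring (approx.; exact equinox/solstice day varies by year): March 20 to June 20
June 15 falls within the Spring window

Spring


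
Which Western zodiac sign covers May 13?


Date: May 13
Conventional tropical zodiac dates: Taurus from April 20 onward; Gemini starts May 21
May 13 falls within the Taurus range

Taurus


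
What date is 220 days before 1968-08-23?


Start: 1968-08-23, subtract 220 days
Back 23 days from August 23 reaches July 31, 1968 -> 197 left
July 1968 has 31 days -> back to June 30, 1968 -> 166 left
June 1968 has 30 days -> back to May 31, 1968 -> 136 left
May 1968 has 31 days -> back to April 30, 1968 -> 105 left
April 1968 has 30 days -> back to March 31, 1968 -> 75 left
March 1968 has 31 days -> back to February 29, 1968 -> 44 left
February 1968 has 29 days -> back to January 31, 1968 -> 15 left
January 1968: 31 - 15 = 16 -> lands on January 16

Result: 1968-01-16


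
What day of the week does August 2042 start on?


Target: August 1, 2042
Anchor: Jan 1, 2042. With p = 2042 - 1 = 2041: (p + p//4 - p//100 + p//400) mod 7 = (2041 + 510 - 20 + 5) mod 7 = 2536 mod 7 = 2 -> Wednesday (Mon=0 ... Sun=6)
Days before August (Jan-Jul): 212 days
Weekday index = (2 + 212) mod 7 = 4

Friday


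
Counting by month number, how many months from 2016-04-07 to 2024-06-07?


From April 2016 to June 2024
8 years * 12 = 96 months, plus 2 months = 98

98 months


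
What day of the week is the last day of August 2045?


August 2045 has 31 days
Anchor: Jan 1, 2045. With p = 2045 - 1 = 2044: (p + p//4 - p//100 + p//400) mod 7 = (2044 + 511 - 20 + 5) mod 7 = 2540 mod 7 = 6 -> Sunday (Mon=0 ... Sun=6)
Days before August (Jan-Jul): 212; August 1 index = (6 + 212) mod 7 = 1 -> Tuesday
Last day offset: 31 - 1 = 30 days
Weekday index = (1 + 30) mod 7 = 3

Thursday, August 31


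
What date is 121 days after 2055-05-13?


Start: 2055-05-13, add 121 days
May 2055 has 31 days: 31 - 13 = 18 days to May 31 -> 103 left
June 2055 has 30 days -> 73 left
July 2055 has 31 days -> 42 left
August 2055 has 31 days -> 11 left
September 2055: 11 <= 30 -> lands on September 11

Result: 2055-09-11


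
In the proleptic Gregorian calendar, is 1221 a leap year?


Gregorian leap year rule: divisible by 4, but not by 100, unless also by 400.
1221 is not divisible by 4 -> not a leap year

No


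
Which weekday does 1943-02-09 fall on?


Date: February 9, 1943
Anchor: Jan 1, 1943. With p = 1943 - 1 = 1942: (p + p//4 - p//100 + p//400) mod 7 = (1942 + 485 - 19 + 4) mod 7 = 2412 mod 7 = 4 -> Friday (Mon=0 ... Sun=6)
Days before February (Jan): 31; offset = 31 + 9 - 1 = 39
Weekday index = (4 + 39) mod 7 = 1

Day of the week: Tuesday


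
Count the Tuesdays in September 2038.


September 2038 has 30 days
Anchor: Jan 1, 2038. With p = 2038 - 1 = 2037: (p + p//4 - p//100 + p//400) mod 7 = (2037 + 509 - 20 + 5) mod 7 = 2531 mod 7 = 4 -> Friday (Mon=0 ... Sun=6)
Days before September (Jan-Aug): 243; September 1 index = (4 + 243) mod 7 = 2 -> Wednesday
First Tuesday is September 7
Tuesdays: 7, 14, 21, 28

4 Tuesdays


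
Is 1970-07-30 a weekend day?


Anchor: Jan 1, 1970. With p = 1970 - 1 = 1969: (p + p//4 - p//100 + p//400) mod 7 = (1969 + 492 - 19 + 4) mod 7 = 2446 mod 7 = 3 -> Thursday (Mon=0 ... Sun=6)
Day of year: 211; offset = 210
Weekday index = (3 + 210) mod 7 = 3 -> Thursday
Weekend days: Saturday, Sunday

No


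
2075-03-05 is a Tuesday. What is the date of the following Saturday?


Current: Tuesday
Target: Saturday
Days ahead: 4

Next Saturday: 2075-03-09


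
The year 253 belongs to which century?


Century = (year - 1) // 100 + 1
= (253 - 1) // 100 + 1
= 252 // 100 + 1
= 2 + 1

3rd century


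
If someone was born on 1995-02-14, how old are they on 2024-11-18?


Birth: 1995-02-14
Reference: 2024-11-18
Year difference: 2024 - 1995 = 29

29 years old


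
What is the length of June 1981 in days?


June 1981

30 days


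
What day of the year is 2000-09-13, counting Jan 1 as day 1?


Date: September 13, 2000
Days in months 1 through 8: 244
Plus 13 days in September

Day of year: 257


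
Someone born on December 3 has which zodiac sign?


Date: December 3
Conventional tropical zodiac dates: Sagittarius from November 22 onward; Capricorn starts December 22
December 3 falls within the Sagittarius range

Sagittarius


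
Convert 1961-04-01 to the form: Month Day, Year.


ISO 1961-04-01 parses as year=1961, month=04, day=01
Month 4 -> April

April 1, 1961


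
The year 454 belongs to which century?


Century = (year - 1) // 100 + 1
= (454 - 1) // 100 + 1
= 453 // 100 + 1
= 4 + 1

5th century


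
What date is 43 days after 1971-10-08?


Start: 1971-10-08, add 43 days
October 1971 has 31 days: 31 - 8 = 23 days to October 31 -> 20 left
November 1971: 20 <= 30 -> lands on November 20

Result: 1971-11-20


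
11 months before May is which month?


May is month 5
5 - 11 = -6; wrap: -6 + 12 = 6

June


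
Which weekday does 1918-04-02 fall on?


Date: April 2, 1918
Anchor: Jan 1, 1918. With p = 1918 - 1 = 1917: (p + p//4 - p//100 + p//400) mod 7 = (1917 + 479 - 19 + 4) mod 7 = 2381 mod 7 = 1 -> Tuesday (Mon=0 ... Sun=6)
Days before April (Jan-Mar): 90; offset = 90 + 2 - 1 = 91
Weekday index = (1 + 91) mod 7 = 1

Day of the week: Tuesday


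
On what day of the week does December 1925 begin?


Target: December 1, 1925
Anchor: Jan 1, 1925. With p = 1925 - 1 = 1924: (p + p//4 - p//100 + p//400) mod 7 = (1924 + 481 - 19 + 4) mod 7 = 2390 mod 7 = 3 -> Thursday (Mon=0 ... Sun=6)
Days before December (Jan-Nov): 334 days
Weekday index = (3 + 334) mod 7 = 1

Tuesday


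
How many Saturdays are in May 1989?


May 1989 has 31 days
Anchor: Jan 1, 1989. With p = 1989 - 1 = 1988: (p + p//4 - p//100 + p//400) mod 7 = (1988 + 497 - 19 + 4) mod 7 = 2470 mod 7 = 6 -> Sunday (Mon=0 ... Sun=6)
Days before May (Jan-Apr): 120; May 1 index = (6 + 120) mod 7 = 0 -> Monday
First Saturday is May 6
Saturdays: 6, 13, 20, 27

4 Saturdays


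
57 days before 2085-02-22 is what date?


Start: 2085-02-22, subtract 57 days
Back 22 days from February 22 reaches January 31, 2085 -> 35 left
January 2085 has 31 days -> back to December 31, 2084 -> 4 left
December 2084: 31 - 4 = 27 -> lands on December 27

Result: 2084-12-27


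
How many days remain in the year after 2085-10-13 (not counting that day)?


Day of year: 286 of 365
Remaining = 365 - 286

79 days


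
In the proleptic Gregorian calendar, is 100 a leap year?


Gregorian leap year rule: divisible by 4, but not by 100, unless also by 400.
100 is divisible by 100 but not 400 -> not a leap year

No


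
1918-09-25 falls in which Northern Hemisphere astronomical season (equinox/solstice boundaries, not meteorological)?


Date: September 25
Astronomical Autumn (approx.; exact equinox/solstice day varies by year): September 22 to December 20
September 25 falls within the Autumn window

Autumn


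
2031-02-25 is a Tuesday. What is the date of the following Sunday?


Current: Tuesday
Target: Sunday
Days ahead: 5

Next Sunday: 2031-03-02


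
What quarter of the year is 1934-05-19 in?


Month: May (month 5)
Q1: Jan-Mar, Q2: Apr-Jun, Q3: Jul-Sep, Q4: Oct-Dec

Q2


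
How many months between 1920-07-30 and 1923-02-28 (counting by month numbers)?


From July 1920 to February 1923
3 years * 12 = 36 months, minus 5 months = 31

31 months


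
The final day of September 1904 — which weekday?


September 1904 has 30 days
Anchor: Jan 1, 1904. With p = 1904 - 1 = 1903: (p + p//4 - p//100 + p//400) mod 7 = (1903 + 475 - 19 + 4) mod 7 = 2363 mod 7 = 4 -> Friday (Mon=0 ... Sun=6)
Days before September (Jan-Aug): 244; September 1 index = (4 + 244) mod 7 = 3 -> Thursday
Last day offset: 30 - 1 = 29 days
Weekday index = (3 + 29) mod 7 = 4

Friday, September 30


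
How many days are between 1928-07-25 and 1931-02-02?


From 1928-07-25 to 1931-02-02
1928-07-25: days before July = 31 + 29 + 31 + 30 + 31 + 30 = 182 (1928 is a leap year); day of year = 182 + 25 = 207
1931-02-02: days before February = 31; day of year = 31 + 2 = 33
Rest of 1928: 366 - 207 = 159
Full years 1929 (365), 1930 (365): 730
Total = 159 + 730 + 33 = 922

922 days


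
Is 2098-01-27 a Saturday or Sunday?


Anchor: Jan 1, 2098. With p = 2098 - 1 = 2097: (p + p//4 - p//100 + p//400) mod 7 = (2097 + 524 - 20 + 5) mod 7 = 2606 mod 7 = 2 -> Wednesday (Mon=0 ... Sun=6)
Day of year: 27; offset = 26
Weekday index = (2 + 26) mod 7 = 0 -> Monday
Weekend days: Saturday, Sunday

No
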